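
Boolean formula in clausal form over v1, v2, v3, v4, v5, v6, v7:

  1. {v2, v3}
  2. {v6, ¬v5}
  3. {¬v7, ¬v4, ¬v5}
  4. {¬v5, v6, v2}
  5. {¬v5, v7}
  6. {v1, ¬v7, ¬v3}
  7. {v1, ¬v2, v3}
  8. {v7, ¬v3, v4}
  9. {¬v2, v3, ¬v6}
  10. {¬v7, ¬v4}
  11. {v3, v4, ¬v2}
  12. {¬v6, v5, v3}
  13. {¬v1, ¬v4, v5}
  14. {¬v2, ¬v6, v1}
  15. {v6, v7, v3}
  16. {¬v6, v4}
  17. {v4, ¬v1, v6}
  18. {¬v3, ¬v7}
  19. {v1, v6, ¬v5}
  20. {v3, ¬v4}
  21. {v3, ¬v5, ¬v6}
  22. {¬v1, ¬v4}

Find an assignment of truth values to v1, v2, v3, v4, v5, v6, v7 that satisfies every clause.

v1 = False, v2 = False, v3 = True, v4 = True, v5 = False, v6 = False, v7 = False

Check each clause:
  1. {v3, v2} — v3 is true.
  2. {¬v5, v6} — ¬v5 is true.
  3. {¬v4, ¬v7, ¬v5} — ¬v7 is true.
  4. {¬v5, v2, v6} — ¬v5 is true.
  5. {¬v5, v7} — ¬v5 is true.
  6. {¬v3, v1, ¬v7} — ¬v7 is true.
  7. {v1, v3, ¬v2} — v3 is true.
  8. {v4, v7, ¬v3} — v4 is true.
  9. {v3, ¬v2, ¬v6} — ¬v6 is true.
  10. {¬v7, ¬v4} — ¬v7 is true.
  11. {v3, ¬v2, v4} — v3 is true.
  12. {v5, v3, ¬v6} — ¬v6 is true.
  13. {v5, ¬v1, ¬v4} — ¬v1 is true.
  14. {¬v2, v1, ¬v6} — ¬v6 is true.
  15. {v7, v6, v3} — v3 is true.
  16. {¬v6, v4} — ¬v6 is true.
  17. {v4, v6, ¬v1} — v4 is true.
  18. {¬v7, ¬v3} — ¬v7 is true.
  19. {v1, ¬v5, v6} — ¬v5 is true.
  20. {v3, ¬v4} — v3 is true.
  21. {v3, ¬v6, ¬v5} — ¬v6 is true.
  22. {¬v4, ¬v1} — ¬v1 is true.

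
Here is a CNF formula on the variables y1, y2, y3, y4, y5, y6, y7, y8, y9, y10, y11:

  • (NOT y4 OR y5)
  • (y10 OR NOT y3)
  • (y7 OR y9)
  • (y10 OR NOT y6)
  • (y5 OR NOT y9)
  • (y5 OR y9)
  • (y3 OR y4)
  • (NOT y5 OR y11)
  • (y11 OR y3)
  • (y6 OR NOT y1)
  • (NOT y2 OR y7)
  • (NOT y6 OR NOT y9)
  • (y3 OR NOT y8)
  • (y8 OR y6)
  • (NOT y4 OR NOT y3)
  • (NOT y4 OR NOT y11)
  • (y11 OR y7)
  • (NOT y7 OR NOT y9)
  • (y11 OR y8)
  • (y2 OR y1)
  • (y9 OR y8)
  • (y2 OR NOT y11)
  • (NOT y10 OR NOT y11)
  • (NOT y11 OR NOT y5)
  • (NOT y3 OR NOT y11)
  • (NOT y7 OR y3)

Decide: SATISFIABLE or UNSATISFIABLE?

y11 = True:
  propagation gives y4=False, y3=True; an empty clause results — contradiction.
y11 = False:
  propagation gives y5=False, y4=False, y9=False; an empty clause results — contradiction.
Every branch closes, so no satisfying assignment exists.

UNSATISFIABLE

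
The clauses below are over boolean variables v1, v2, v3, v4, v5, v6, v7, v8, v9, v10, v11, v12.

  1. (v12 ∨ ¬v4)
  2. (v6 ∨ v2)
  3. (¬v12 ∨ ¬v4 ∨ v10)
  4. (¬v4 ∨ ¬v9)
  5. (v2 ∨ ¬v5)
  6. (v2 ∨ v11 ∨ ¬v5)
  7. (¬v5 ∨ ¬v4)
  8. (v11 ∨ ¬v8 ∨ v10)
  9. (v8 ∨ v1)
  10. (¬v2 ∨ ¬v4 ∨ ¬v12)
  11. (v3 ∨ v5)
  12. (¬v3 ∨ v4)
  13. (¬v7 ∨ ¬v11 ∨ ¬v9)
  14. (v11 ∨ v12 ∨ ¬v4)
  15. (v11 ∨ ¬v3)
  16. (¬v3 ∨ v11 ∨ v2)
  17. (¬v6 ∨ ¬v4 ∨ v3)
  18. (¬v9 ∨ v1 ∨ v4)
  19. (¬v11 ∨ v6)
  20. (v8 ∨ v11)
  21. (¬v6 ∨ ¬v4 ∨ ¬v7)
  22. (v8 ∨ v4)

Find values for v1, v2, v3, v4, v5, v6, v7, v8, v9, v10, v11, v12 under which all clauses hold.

v1=1, v2=1, v3=0, v4=0, v5=1, v6=1, v7=0, v8=1, v9=1, v10=0, v11=1, v12=0

v1 occurs only positively in the remaining clauses — set v1 = True.
v7 occurs only negated in the remaining clauses — set v7 = False.
Set v2 = True and propagate.
For the remaining variables, v3 = False, v4 = False, v5 = True, v6 = True, v8 = True, v9 = True, v10 = False, v11 = True, v12 = False works.
Every clause has at least one true literal under this assignment.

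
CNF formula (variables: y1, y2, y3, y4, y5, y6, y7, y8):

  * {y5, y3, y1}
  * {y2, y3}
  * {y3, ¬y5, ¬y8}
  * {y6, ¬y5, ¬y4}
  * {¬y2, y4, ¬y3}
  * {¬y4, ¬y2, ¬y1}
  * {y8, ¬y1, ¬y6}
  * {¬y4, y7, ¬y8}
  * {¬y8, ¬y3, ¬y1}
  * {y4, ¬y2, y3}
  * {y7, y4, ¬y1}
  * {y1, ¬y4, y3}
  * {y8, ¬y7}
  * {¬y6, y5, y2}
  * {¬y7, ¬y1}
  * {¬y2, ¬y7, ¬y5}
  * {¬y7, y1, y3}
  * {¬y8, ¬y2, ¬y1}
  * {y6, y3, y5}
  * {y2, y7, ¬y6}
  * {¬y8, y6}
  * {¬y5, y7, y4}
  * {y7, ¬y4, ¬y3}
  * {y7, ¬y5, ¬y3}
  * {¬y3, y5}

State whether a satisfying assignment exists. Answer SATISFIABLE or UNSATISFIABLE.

Set y1 = False and propagate.
Set y2 = False and propagate.
  then y3 is forced to True.
  then y5 is forced to True.
  then y7 is forced to True.
  then y8 is forced to True.
  then y6 is forced to True.
y4 is now unconstrained; take y4 = False.
So y1=F, y2=F, y3=T, y4=F, y5=T, y6=T, y7=T, y8=T is a satisfying assignment.

SATISFIABLE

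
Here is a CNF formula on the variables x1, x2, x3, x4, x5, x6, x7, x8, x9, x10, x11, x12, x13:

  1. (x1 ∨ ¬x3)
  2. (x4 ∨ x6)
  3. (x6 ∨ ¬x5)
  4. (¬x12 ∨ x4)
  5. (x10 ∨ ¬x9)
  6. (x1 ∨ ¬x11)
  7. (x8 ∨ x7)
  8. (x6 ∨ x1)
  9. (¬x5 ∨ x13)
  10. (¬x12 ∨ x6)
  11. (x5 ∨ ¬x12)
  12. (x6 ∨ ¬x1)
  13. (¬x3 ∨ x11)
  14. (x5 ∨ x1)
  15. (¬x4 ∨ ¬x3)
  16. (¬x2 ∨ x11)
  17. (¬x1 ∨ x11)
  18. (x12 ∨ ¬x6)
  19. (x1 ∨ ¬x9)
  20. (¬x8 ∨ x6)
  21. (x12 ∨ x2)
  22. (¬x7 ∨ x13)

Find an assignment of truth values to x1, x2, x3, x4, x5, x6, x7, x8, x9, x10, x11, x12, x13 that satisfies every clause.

x1 = T, x2 = F, x3 = F, x4 = T, x5 = T, x6 = T, x7 = T, x8 = F, x9 = T, x10 = T, x11 = T, x12 = T, x13 = T

Check each clause:
  1. (x1 ∨ ¬x3) — x1 is true.
  2. (x6 ∨ x4) — x4 is true.
  3. (x6 ∨ ¬x5) — x6 is true.
  4. (x4 ∨ ¬x12) — x4 is true.
  5. (¬x9 ∨ x10) — x10 is true.
  6. (x1 ∨ ¬x11) — x1 is true.
  7. (x8 ∨ x7) — x7 is true.
  8. (x1 ∨ x6) — x1 is true.
  9. (x13 ∨ ¬x5) — x13 is true.
  10. (¬x12 ∨ x6) — x6 is true.
  11. (x5 ∨ ¬x12) — x5 is true.
  12. (x6 ∨ ¬x1) — x6 is true.
  13. (¬x3 ∨ x11) — x11 is true.
  14. (x5 ∨ x1) — x1 is true.
  15. (¬x3 ∨ ¬x4) — ¬x3 is true.
  16. (x11 ∨ ¬x2) — x11 is true.
  17. (¬x1 ∨ x11) — x11 is true.
  18. (¬x6 ∨ x12) — x12 is true.
  19. (¬x9 ∨ x1) — x1 is true.
  20. (x6 ∨ ¬x8) — ¬x8 is true.
  21. (x2 ∨ x12) — x12 is true.
  22. (x13 ∨ ¬x7) — x13 is true.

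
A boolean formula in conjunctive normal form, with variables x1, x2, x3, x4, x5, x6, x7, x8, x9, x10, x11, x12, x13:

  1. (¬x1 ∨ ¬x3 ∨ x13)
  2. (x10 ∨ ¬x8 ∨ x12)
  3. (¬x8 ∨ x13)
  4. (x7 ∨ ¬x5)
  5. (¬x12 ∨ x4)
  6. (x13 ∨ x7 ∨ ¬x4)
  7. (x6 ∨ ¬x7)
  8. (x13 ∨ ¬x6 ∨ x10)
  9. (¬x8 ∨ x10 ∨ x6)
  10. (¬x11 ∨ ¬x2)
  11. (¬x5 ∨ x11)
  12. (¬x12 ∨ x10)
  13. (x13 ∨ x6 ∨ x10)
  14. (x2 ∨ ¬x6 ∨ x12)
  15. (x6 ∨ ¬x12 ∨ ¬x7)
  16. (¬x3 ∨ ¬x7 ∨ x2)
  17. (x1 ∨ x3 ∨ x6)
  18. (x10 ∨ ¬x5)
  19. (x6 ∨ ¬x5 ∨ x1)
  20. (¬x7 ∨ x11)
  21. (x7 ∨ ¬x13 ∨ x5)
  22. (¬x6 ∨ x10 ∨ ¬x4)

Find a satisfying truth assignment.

x1 = 0  x2 = 1  x3 = 1  x4 = 0  x5 = 0  x6 = 0  x7 = 0  x8 = 0  x9 = 1  x10 = 1  x11 = 0  x12 = 0  x13 = 0

Pure literal: x8 appears only negated; assign x8 = False.
Pure literal: x10 appears only positively; assign x10 = True.
Set x1 = False and propagate.
The remaining clauses are satisfied by x2 = True, x3 = True, x4 = False, x5 = False, x6 = False, x7 = False, x9 = True, x11 = False, x12 = False, x13 = False.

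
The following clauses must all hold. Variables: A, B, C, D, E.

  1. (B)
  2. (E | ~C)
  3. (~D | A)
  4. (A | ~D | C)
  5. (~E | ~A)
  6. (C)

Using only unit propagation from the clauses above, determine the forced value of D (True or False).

(B) stands alone — B = True.
Unit clause (C) sets C = True.
(~C | E): since C = True, the clause reduces to (E). E = True.
In (~A | ~E), ~E is now false; ~A must hold, so A = False.
(A | ~D) with A = False leaves only ~D, so D = False.

False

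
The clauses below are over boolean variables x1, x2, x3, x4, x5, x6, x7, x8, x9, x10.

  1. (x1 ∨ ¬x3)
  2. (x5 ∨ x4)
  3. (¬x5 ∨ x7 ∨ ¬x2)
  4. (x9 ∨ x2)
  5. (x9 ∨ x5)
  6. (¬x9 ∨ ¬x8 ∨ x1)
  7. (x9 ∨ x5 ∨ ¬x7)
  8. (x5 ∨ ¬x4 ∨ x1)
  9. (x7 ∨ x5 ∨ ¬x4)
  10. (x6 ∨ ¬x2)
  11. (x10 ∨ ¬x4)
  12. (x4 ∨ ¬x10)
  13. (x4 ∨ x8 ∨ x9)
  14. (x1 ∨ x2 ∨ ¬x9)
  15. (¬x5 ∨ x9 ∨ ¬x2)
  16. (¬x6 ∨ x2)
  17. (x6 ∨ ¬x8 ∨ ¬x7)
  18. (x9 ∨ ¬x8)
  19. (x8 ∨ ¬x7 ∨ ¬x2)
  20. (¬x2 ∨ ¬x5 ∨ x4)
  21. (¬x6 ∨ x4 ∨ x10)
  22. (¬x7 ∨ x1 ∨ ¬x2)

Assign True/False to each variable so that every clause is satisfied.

x1 = T, x2 = F, x3 = F, x4 = F, x5 = T, x6 = F, x7 = F, x8 = F, x9 = T, x10 = F

Check each clause:
  1. (¬x3 ∨ x1) — x1 is true.
  2. (x5 ∨ x4) — x5 is true.
  3. (¬x5 ∨ ¬x2 ∨ x7) — ¬x2 is true.
  4. (x2 ∨ x9) — x9 is true.
  5. (x9 ∨ x5) — x9 is true.
  6. (¬x9 ∨ ¬x8 ∨ x1) — ¬x8 is true.
  7. (x5 ∨ ¬x7 ∨ x9) — x9 is true.
  8. (x5 ∨ ¬x4 ∨ x1) — x1 is true.
  9. (¬x4 ∨ x7 ∨ x5) — ¬x4 is true.
  10. (x6 ∨ ¬x2) — ¬x2 is true.
  11. (x10 ∨ ¬x4) — ¬x4 is true.
  12. (¬x10 ∨ x4) — ¬x10 is true.
  13. (x9 ∨ x4 ∨ x8) — x9 is true.
  14. (x1 ∨ ¬x9 ∨ x2) — x1 is true.
  15. (¬x5 ∨ x9 ∨ ¬x2) — x9 is true.
  16. (x2 ∨ ¬x6) — ¬x6 is true.
  17. (x6 ∨ ¬x8 ∨ ¬x7) — ¬x8 is true.
  18. (¬x8 ∨ x9) — ¬x8 is true.
  19. (x8 ∨ ¬x7 ∨ ¬x2) — ¬x7 is true.
  20. (¬x2 ∨ x4 ∨ ¬x5) — ¬x2 is true.
  21. (¬x6 ∨ x4 ∨ x10) — ¬x6 is true.
  22. (¬x2 ∨ ¬x7 ∨ x1) — ¬x7 is true.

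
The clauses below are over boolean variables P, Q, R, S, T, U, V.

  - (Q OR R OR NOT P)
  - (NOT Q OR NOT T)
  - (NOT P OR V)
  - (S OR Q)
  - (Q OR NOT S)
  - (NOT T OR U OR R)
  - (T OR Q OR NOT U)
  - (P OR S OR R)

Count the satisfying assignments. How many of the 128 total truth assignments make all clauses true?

20

Case analysis on Q and P:
  Q=1, P=1: forces T=0; V=1; R, S, U free → 2^3 = 8.
  Q=1, P=0: U, V free; 3 ways for (R,S,T) × 2^2 = 12.
  Q=0, P=1: a clause becomes empty — 0.
  Q=0, P=0: a clause becomes empty — 0.
Total: 8 + 12 + 0 + 0 = 20.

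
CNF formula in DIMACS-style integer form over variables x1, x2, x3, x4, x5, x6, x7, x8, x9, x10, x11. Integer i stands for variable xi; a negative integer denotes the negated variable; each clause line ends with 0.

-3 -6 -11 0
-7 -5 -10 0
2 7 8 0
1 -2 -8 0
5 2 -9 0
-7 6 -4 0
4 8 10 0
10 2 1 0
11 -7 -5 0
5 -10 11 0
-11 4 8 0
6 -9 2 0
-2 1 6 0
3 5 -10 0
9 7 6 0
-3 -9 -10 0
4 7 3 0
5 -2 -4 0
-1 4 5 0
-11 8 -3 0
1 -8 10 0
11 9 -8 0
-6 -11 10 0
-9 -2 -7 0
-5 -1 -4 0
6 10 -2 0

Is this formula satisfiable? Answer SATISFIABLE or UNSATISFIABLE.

SATISFIABLE

Set x1 = False and propagate.
For the remaining variables, x2 = True, x3 = False, x4 = True, x5 = True, x6 = True, x7 = False, x8 = False, x9 = True, x10 = True, x11 = True works.
So x1 = False, x2 = True, x3 = False, x4 = True, x5 = True, x6 = True, x7 = False, x8 = False, x9 = True, x10 = True, x11 = True is a satisfying assignment.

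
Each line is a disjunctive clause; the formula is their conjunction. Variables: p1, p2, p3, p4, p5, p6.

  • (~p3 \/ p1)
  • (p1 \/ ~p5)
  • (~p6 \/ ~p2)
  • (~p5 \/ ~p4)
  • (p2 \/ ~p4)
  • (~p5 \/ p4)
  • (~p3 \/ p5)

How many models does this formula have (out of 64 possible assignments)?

8

Split on p5, then p4.
  p5=1, p4=1: a clause becomes empty — 0.
  p5=1, p4=0: a clause becomes empty — 0.
  p5=0, p4=1: remaining (p1,p2,p3,p6) ∈ {(0,1,0,0); (1,1,0,0)} — 2.
  p5=0, p4=0: p1 free; 3 ways for (p2,p3,p6) × 2^1 = 6.
Total: 0 + 0 + 2 + 6 = 8.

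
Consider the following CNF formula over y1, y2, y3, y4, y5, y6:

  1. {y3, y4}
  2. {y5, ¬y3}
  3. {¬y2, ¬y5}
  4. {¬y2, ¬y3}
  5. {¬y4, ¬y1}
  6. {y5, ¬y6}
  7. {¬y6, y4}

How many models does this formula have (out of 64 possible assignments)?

8

Case analysis on y3 and y4:
  y3=1, y4=1: remaining (y1,y2,y5,y6) ∈ {(0,0,1,0); (0,0,1,1)} — 2.
  y3=1, y4=0: remaining (y1,y2,y5,y6) ∈ {(0,0,1,0); (1,0,1,0)} — 2.
  y3=0, y4=1: remaining (y1,y2,y5,y6) ∈ {(0,0,0,0); (0,0,1,0); (0,0,1,1); (0,1,0,0)} — 4.
  y3=0, y4=0: a clause becomes empty — 0.
Total: 2 + 2 + 4 + 0 = 8.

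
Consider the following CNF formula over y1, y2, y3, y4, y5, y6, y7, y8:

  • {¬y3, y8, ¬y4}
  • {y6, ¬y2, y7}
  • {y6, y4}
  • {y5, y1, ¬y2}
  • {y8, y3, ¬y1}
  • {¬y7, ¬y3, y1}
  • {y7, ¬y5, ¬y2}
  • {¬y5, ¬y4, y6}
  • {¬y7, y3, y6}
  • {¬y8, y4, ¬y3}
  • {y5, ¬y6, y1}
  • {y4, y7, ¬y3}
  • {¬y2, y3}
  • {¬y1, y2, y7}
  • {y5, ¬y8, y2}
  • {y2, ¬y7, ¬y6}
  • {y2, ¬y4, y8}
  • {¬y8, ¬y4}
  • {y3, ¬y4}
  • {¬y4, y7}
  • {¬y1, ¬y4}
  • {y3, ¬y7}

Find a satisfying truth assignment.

y1=False  y2=False  y3=False  y4=False  y5=True  y6=True  y7=False  y8=False

Try y1 = False.
The remaining clauses are satisfied by y2 = False, y3 = False, y4 = False, y5 = True, y6 = True, y7 = False, y8 = False.
Every clause has at least one true literal under this assignment.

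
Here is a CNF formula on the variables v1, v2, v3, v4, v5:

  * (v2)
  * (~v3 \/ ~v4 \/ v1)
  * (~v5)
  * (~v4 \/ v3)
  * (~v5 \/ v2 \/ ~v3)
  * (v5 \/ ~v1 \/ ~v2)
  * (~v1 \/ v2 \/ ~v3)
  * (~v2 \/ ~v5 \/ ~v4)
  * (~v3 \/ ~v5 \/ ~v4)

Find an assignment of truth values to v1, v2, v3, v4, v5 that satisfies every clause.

v1=0, v2=1, v3=1, v4=0, v5=0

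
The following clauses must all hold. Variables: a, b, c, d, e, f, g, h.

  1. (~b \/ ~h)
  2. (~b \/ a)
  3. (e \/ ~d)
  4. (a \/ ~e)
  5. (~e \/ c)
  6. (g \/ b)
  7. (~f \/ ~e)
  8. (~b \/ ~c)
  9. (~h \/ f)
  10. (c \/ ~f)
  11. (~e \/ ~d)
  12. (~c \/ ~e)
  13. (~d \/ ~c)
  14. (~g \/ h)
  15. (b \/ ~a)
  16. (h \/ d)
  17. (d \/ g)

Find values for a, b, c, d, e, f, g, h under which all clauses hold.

Try a = False.
  then b is forced to False.
  then e is forced to False.
  then d is forced to False.
  then g is forced to True.
  then h is forced to True.
  then f is forced to True.
  then c is forced to True.

a=0, b=0, c=1, d=0, e=0, f=1, g=1, h=1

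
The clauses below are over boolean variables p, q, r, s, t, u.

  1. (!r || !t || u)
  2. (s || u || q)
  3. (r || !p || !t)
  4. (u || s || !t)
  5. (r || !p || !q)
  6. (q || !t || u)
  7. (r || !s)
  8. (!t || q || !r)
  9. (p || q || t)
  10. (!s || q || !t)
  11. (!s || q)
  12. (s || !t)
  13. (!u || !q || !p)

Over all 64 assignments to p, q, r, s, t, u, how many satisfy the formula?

Case analysis on q and t:
  q=T, t=T: remaining (p,r,s,u) ∈ {(F,T,T,T)} — 1.
  q=T, t=F: 8 of the 16 assignments to (p,r,s,u) work.
  q=F, t=T: a clause becomes empty — 0.
  q=F, t=F: remaining (p,r,s,u) ∈ {(T,F,F,T); (T,T,F,T)} — 2.
Total: 1 + 8 + 0 + 2 = 11.

11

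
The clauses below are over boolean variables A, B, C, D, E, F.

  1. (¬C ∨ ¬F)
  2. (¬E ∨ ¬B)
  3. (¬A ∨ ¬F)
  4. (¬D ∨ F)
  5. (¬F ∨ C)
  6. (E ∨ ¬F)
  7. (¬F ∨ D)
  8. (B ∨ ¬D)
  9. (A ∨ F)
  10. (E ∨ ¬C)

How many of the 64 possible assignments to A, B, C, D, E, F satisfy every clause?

4

Satisfying assignments:
  A=1 B=0 C=0 D=0 E=0 F=0
  A=1 B=0 C=0 D=0 E=1 F=0
  A=1 B=0 C=1 D=0 E=1 F=0
  A=1 B=1 C=0 D=0 E=0 F=0
Count: 4.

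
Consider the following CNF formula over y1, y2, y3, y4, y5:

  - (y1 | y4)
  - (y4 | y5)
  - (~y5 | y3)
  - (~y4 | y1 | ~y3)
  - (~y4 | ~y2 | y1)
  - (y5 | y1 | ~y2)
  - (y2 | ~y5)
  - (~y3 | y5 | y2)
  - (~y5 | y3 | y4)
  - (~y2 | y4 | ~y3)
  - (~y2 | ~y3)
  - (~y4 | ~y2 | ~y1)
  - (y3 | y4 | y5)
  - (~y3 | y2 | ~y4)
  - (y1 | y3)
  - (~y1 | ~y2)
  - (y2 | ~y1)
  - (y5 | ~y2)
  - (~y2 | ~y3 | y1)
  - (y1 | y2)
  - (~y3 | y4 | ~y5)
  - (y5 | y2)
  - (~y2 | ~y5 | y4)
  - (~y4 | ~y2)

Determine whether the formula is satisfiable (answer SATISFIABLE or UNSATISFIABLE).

y2 = True:
  propagation gives y3=False, y5=False; an empty clause results — contradiction.
y2 = False:
  propagation gives y5=False; an empty clause results — contradiction.
Every branch closes, so no satisfying assignment exists.

UNSATISFIABLE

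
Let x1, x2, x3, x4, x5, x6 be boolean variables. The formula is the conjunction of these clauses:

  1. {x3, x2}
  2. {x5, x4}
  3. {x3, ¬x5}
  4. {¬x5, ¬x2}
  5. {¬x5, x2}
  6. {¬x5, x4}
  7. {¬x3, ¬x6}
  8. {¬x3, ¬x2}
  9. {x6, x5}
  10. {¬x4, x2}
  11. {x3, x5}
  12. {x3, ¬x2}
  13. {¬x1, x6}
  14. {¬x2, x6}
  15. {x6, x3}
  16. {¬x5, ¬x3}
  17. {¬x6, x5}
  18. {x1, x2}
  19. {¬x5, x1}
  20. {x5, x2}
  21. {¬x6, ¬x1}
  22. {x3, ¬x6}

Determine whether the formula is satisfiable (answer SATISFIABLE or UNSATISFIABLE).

UNSATISFIABLE

x5 = True:
  propagation gives x3=True; an empty clause results — contradiction.
x5 = False:
  propagation gives x4=True, x6=True; an empty clause results — contradiction.
Every branch closes, so no satisfying assignment exists.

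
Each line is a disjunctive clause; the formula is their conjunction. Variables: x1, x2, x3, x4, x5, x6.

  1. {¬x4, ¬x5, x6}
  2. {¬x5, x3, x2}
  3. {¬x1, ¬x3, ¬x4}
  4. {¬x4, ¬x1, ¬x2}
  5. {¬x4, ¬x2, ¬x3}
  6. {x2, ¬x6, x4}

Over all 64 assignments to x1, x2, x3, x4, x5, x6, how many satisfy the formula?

Split on x4, then x2.
  x4=1, x2=1: remaining (x1,x3,x5,x6) ∈ {(0,0,0,0); (0,0,0,1); (0,0,1,1)} — 3.
  x4=1, x2=0: 7 of the 16 assignments to (x1,x3,x5,x6) work.
  x4=0, x2=1: x1, x3, x5, x6 free → 2^4 = 16.
  x4=0, x2=0: x1 free; 3 ways for (x3,x5,x6) × 2^1 = 6.
Total: 3 + 7 + 16 + 6 = 32.

32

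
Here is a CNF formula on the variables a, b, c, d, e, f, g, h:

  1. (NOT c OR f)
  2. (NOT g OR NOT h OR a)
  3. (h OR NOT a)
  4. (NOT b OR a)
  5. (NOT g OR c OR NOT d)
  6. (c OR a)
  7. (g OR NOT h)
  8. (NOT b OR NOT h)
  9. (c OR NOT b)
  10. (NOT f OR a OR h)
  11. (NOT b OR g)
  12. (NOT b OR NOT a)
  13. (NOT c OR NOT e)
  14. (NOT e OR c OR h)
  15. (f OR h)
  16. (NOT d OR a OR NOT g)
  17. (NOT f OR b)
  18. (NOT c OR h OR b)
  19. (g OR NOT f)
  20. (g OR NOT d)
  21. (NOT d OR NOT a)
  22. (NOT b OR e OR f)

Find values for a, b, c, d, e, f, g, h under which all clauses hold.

a = True  b = False  c = False  d = False  e = True  f = False  g = True  h = True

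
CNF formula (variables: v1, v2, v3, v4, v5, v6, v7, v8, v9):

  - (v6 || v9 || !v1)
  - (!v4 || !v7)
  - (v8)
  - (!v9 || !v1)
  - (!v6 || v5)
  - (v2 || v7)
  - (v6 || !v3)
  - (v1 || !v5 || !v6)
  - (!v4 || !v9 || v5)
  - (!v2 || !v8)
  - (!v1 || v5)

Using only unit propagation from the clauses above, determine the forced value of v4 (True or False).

False

Unit clause (v8) sets v8 = True.
From (!v2 || !v8) and v8 = True: v2 = False.
From (v2 || v7) and v2 = False: v7 = True.
In (!v4 || !v7), !v7 is now false; !v4 must hold, so v4 = False.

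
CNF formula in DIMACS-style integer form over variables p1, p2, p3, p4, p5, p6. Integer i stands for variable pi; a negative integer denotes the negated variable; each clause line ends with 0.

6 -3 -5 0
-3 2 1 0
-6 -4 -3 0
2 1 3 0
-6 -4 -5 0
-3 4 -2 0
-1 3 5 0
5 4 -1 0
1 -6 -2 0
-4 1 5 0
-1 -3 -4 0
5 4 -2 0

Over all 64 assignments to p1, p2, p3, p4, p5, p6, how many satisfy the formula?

9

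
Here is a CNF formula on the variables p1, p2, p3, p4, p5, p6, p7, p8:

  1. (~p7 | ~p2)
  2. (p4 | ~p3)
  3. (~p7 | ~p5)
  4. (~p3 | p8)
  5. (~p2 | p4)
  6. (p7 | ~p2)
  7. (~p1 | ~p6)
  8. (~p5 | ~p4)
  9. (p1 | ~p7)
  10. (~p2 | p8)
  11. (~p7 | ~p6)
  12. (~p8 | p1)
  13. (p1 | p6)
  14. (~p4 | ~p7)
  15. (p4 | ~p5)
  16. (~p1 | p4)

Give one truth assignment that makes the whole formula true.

Pure literal: p2 appears only negated; assign p2 = False.
Pure literal: p3 appears only negated; assign p3 = False.
Try p1 = False.
  then p7 is forced to False.
  then p8 is forced to False.
  then p6 is forced to True.
For the remaining variables, p4 = True, p5 = False works.
Every clause has at least one true literal under this assignment.

p1 = F  p2 = F  p3 = F  p4 = T  p5 = F  p6 = T  p7 = F  p8 = F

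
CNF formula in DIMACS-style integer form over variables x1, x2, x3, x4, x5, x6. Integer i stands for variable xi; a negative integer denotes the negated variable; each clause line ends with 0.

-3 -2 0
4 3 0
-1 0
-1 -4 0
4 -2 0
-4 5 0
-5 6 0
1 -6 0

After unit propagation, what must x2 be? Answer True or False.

False

Unit clause (¬x1) sets x1 = False.
From (¬x6 ∨ x1) and x1 = False: x6 = False.
In (¬x5 ∨ x6), x6 is now false; ¬x5 must hold, so x5 = False.
From (x5 ∨ ¬x4) and x5 = False: x4 = False.
(x4 ∨ x3): since x4 = False, the clause reduces to (x3). x3 = True.
(¬x3 ∨ ¬x2) with x3 = True leaves only ¬x2, so x2 = False.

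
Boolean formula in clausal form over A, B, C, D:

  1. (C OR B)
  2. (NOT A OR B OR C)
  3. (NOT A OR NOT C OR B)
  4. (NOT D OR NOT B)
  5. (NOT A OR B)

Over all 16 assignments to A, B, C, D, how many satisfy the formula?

Satisfying assignments:
  A=F B=F C=T D=F
  A=F B=F C=T D=T
  A=F B=T C=F D=F
  A=F B=T C=T D=F
  A=T B=T C=F D=F
  A=T B=T C=T D=F
Count: 6.

6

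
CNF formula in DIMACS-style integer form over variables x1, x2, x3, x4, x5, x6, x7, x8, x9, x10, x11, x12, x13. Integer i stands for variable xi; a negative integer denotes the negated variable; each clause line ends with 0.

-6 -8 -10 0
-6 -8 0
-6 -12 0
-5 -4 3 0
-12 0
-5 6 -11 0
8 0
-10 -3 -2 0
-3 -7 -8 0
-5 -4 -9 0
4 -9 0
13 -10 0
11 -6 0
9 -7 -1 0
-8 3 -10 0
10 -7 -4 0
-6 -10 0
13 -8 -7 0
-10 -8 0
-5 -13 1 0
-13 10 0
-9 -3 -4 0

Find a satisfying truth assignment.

x1 = True  x2 = True  x3 = False  x4 = True  x5 = False  x6 = False  x7 = False  x8 = True  x9 = True  x10 = False  x11 = True  x12 = False  x13 = False

The clause (~x12) is unit: x12 must be False.
(x8) is a unit clause, so x8 = True.
The clause (~x6) is unit: x6 must be False.
The clause (~x10) is unit: x10 must be False.
(~x13) is a unit clause, so x13 = False.
(~x7) is a unit clause, so x7 = False.
Pure literal: x5 appears only negated; assign x5 = False.
Try x3 = False.
For the remaining variables, x1 = True, x2 = True, x4 = True, x9 = True, x11 = True works.
Every clause has at least one true literal under this assignment.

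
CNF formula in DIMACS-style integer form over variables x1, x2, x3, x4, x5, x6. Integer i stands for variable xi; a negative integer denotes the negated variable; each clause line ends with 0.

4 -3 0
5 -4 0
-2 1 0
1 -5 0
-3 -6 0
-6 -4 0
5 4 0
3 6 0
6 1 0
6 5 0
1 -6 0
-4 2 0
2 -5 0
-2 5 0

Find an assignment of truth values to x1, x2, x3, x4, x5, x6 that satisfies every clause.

x1=True, x2=True, x3=True, x4=True, x5=True, x6=False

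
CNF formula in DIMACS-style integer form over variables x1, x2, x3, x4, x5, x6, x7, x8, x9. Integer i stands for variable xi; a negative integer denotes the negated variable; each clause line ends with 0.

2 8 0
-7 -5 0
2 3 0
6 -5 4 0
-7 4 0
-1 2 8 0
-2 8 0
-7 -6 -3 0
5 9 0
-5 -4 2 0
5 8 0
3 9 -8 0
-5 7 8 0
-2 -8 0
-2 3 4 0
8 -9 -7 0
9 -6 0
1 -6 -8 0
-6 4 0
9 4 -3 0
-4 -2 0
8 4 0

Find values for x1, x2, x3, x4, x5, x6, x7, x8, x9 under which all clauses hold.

x1=T, x2=F, x3=T, x4=T, x5=F, x6=T, x7=F, x8=T, x9=T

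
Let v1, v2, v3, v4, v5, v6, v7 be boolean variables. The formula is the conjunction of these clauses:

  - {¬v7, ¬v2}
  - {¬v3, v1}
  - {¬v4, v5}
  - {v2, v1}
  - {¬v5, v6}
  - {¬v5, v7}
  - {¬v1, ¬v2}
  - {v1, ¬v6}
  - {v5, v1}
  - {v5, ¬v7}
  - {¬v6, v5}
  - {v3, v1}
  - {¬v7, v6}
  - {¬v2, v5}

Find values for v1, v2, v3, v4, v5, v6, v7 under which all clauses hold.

v1 = T, v2 = F, v3 = T, v4 = T, v5 = T, v6 = T, v7 = T

Check each clause:
  1. {¬v2, ¬v7} — ¬v2 is true.
  2. {v1, ¬v3} — v1 is true.
  3. {¬v4, v5} — v5 is true.
  4. {v2, v1} — v1 is true.
  5. {v6, ¬v5} — v6 is true.
  6. {¬v5, v7} — v7 is true.
  7. {¬v1, ¬v2} — ¬v2 is true.
  8. {¬v6, v1} — v1 is true.
  9. {v5, v1} — v1 is true.
  10. {v5, ¬v7} — v5 is true.
  11. {v5, ¬v6} — v5 is true.
  12. {v3, v1} — v1 is true.
  13. {v6, ¬v7} — v6 is true.
  14. {¬v2, v5} — v5 is true.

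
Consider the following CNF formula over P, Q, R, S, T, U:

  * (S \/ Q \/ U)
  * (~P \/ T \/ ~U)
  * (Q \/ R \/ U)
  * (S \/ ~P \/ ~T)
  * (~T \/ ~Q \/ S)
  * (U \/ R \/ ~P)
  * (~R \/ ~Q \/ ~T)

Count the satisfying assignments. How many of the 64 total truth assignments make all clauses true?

27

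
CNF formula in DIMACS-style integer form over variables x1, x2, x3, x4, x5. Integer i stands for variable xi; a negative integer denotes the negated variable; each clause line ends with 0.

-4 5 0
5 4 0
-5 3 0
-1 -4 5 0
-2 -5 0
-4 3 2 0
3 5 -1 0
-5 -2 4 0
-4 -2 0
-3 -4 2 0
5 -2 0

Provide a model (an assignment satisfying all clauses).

x1=F  x2=F  x3=T  x4=F  x5=T

x1 occurs only negated in the remaining clauses — set x1 = False.
Set x2 = False and propagate.
Set x3 = True and propagate.
  then x4 is forced to False.
  then x5 is forced to True.
Every clause has at least one true literal under this assignment.
Check each clause:
  1. (¬x4 ∨ x5) — ¬x4 is true.
  2. (x5 ∨ x4) — x5 is true.
  3. (¬x5 ∨ x3) — x3 is true.
  4. (x5 ∨ ¬x1 ∨ ¬x4) — ¬x4 is true.
  5. (¬x2 ∨ ¬x5) — ¬x2 is true.
  6. (x2 ∨ x3 ∨ ¬x4) — x3 is true.
  7. (x3 ∨ x5 ∨ ¬x1) — x3 is true.
  8. (x4 ∨ ¬x5 ∨ ¬x2) — ¬x2 is true.
  9. (¬x4 ∨ ¬x2) — ¬x4 is true.
  10. (x2 ∨ ¬x4 ∨ ¬x3) — ¬x4 is true.
  11. (¬x2 ∨ x5) — x5 is true.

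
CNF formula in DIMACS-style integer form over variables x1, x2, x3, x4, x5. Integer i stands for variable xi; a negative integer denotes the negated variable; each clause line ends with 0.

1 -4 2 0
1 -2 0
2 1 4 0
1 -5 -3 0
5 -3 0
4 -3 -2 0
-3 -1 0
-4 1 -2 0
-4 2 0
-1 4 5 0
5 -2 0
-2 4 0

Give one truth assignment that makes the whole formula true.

x1=1, x2=1, x3=0, x4=1, x5=1

x3 occurs only negated in the remaining clauses — set x3 = False.
Try x1 = True.
Set x2 = True and propagate.
  then x5 is forced to True.
  then x4 is forced to True.
Every clause has at least one true literal under this assignment.
Check each clause:
  1. (NOT x4 OR x2 OR x1) — x1 is true.
  2. (x1 OR NOT x2) — x1 is true.
  3. (x2 OR x1 OR x4) — x1 is true.
  4. (x1 OR NOT x3 OR NOT x5) — x1 is true.
  5. (x5 OR NOT x3) — NOT x3 is true.
  6. (x4 OR NOT x2 OR NOT x3) — x4 is true.
  7. (NOT x1 OR NOT x3) — NOT x3 is true.
  8. (NOT x2 OR NOT x4 OR x1) — x1 is true.
  9. (x2 OR NOT x4) — x2 is true.
  10. (x4 OR NOT x1 OR x5) — x4 is true.
  11. (x5 OR NOT x2) — x5 is true.
  12. (x4 OR NOT x2) — x4 is true.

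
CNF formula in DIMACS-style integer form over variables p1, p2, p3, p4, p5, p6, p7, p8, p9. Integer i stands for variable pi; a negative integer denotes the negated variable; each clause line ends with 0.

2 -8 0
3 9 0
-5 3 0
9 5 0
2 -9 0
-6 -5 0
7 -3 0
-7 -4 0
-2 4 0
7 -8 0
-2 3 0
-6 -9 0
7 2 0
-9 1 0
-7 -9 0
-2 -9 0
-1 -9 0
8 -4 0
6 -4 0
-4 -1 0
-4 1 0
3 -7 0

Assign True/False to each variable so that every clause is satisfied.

p1 = F, p2 = F, p3 = T, p4 = F, p5 = T, p6 = F, p7 = T, p8 = F, p9 = F

Check each clause:
  1. (p2 ∨ ¬p8) — ¬p8 is true.
  2. (p9 ∨ p3) — p3 is true.
  3. (¬p5 ∨ p3) — p3 is true.
  4. (p9 ∨ p5) — p5 is true.
  5. (¬p9 ∨ p2) — ¬p9 is true.
  6. (¬p6 ∨ ¬p5) — ¬p6 is true.
  7. (¬p3 ∨ p7) — p7 is true.
  8. (¬p7 ∨ ¬p4) — ¬p4 is true.
  9. (p4 ∨ ¬p2) — ¬p2 is true.
  10. (p7 ∨ ¬p8) — ¬p8 is true.
  11. (¬p2 ∨ p3) — p3 is true.
  12. (¬p9 ∨ ¬p6) — ¬p6 is true.
  13. (p2 ∨ p7) — p7 is true.
  14. (¬p9 ∨ p1) — ¬p9 is true.
  15. (¬p9 ∨ ¬p7) — ¬p9 is true.
  16. (¬p9 ∨ ¬p2) — ¬p2 is true.
  17. (¬p9 ∨ ¬p1) — ¬p1 is true.
  18. (¬p4 ∨ p8) — ¬p4 is true.
  19. (¬p4 ∨ p6) — ¬p4 is true.
  20. (¬p4 ∨ ¬p1) — ¬p4 is true.
  21. (¬p4 ∨ p1) — ¬p4 is true.
  22. (¬p7 ∨ p3) — p3 is true.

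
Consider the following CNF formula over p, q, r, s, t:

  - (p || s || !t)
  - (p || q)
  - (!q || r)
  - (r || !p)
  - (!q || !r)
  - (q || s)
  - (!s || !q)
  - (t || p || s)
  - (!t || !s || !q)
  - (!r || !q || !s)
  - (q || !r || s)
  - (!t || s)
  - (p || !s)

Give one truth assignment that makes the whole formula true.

p=T  q=F  r=T  s=T  t=T

Check each clause:
  1. (!t || p || s) — p is true.
  2. (q || p) — p is true.
  3. (r || !q) — r is true.
  4. (r || !p) — r is true.
  5. (!q || !r) — !q is true.
  6. (s || q) — s is true.
  7. (!s || !q) — !q is true.
  8. (p || s || t) — p is true.
  9. (!s || !q || !t) — !q is true.
  10. (!s || !q || !r) — !q is true.
  11. (!r || s || q) — s is true.
  12. (s || !t) — s is true.
  13. (p || !s) — p is true.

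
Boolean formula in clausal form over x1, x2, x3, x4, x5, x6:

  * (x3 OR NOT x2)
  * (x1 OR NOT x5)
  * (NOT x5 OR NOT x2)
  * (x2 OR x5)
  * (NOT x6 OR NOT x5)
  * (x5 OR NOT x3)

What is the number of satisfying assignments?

4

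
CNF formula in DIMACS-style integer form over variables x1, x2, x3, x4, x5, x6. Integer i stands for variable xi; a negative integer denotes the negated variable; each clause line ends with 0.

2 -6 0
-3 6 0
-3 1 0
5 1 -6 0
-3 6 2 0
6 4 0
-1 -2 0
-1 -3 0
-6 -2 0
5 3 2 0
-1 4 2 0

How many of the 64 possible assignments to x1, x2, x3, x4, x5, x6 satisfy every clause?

4

The models are:
  x1=F x2=F x3=F x4=T x5=T x6=F
  x1=F x2=T x3=F x4=T x5=F x6=F
  x1=F x2=T x3=F x4=T x5=T x6=F
  x1=T x2=F x3=F x4=T x5=T x6=F
That's 4 in total.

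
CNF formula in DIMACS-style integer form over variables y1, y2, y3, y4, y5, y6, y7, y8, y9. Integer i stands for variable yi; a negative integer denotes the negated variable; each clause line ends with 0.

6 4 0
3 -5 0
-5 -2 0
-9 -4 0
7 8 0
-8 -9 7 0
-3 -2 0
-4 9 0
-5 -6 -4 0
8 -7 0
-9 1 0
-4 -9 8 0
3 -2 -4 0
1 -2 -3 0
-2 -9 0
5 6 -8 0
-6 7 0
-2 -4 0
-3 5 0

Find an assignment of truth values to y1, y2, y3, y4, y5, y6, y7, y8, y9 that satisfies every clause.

y2 occurs only negated in the remaining clauses — set y2 = False.
Branch on y1: take y1 = False.
  then y9 is forced to False.
  then y4 is forced to False.
  then y6 is forced to True.
  then y7 is forced to True.
  then y8 is forced to True.
Try y3 = True.
  then y5 is forced to True.
Every clause has at least one true literal under this assignment.

y1=0  y2=0  y3=1  y4=0  y5=1  y6=1  y7=1  y8=1  y9=0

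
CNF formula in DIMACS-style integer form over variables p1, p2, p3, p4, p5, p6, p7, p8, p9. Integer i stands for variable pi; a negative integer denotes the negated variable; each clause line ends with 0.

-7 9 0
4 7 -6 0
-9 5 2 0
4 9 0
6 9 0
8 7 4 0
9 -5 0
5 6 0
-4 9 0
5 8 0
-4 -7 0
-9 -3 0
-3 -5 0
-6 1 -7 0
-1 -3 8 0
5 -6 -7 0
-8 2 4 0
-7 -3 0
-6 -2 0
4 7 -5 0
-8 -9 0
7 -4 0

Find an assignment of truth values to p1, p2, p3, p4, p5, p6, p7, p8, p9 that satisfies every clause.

p1=0, p2=1, p3=0, p4=0, p5=1, p6=0, p7=1, p8=0, p9=1

Check each clause:
  1. (p9 || !p7) — p9 is true.
  2. (p7 || !p6 || p4) — !p6 is true.
  3. (p5 || p2 || !p9) — p2 is true.
  4. (p4 || p9) — p9 is true.
  5. (p6 || p9) — p9 is true.
  6. (p4 || p7 || p8) — p7 is true.
  7. (!p5 || p9) — p9 is true.
  8. (p6 || p5) — p5 is true.
  9. (!p4 || p9) — p9 is true.
  10. (p8 || p5) — p5 is true.
  11. (!p7 || !p4) — !p4 is true.
  12. (!p3 || !p9) — !p3 is true.
  13. (!p5 || !p3) — !p3 is true.
  14. (!p6 || !p7 || p1) — !p6 is true.
  15. (!p3 || p8 || !p1) — !p3 is true.
  16. (!p6 || !p7 || p5) — !p6 is true.
  17. (p4 || !p8 || p2) — !p8 is true.
  18. (!p3 || !p7) — !p3 is true.
  19. (!p6 || !p2) — !p6 is true.
  20. (!p5 || p4 || p7) — p7 is true.
  21. (!p9 || !p8) — !p8 is true.
  22. (!p4 || p7) — !p4 is true.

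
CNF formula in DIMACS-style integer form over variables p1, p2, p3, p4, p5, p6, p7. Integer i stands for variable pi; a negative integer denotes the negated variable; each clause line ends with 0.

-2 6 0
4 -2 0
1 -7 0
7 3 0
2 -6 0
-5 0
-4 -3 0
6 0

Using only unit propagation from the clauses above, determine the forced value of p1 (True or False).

Unit clause (~p5) sets p5 = False.
(p6) stands alone — p6 = True.
(~p6 | p2) with p6 = True leaves only p2, so p2 = True.
(p4 | ~p2): since p2 = True, the clause reduces to (p4). p4 = True.
From (~p3 | ~p4) and p4 = True: p3 = False.
From (p7 | p3) and p3 = False: p7 = True.
From (p1 | ~p7) and p7 = True: p1 = True.

True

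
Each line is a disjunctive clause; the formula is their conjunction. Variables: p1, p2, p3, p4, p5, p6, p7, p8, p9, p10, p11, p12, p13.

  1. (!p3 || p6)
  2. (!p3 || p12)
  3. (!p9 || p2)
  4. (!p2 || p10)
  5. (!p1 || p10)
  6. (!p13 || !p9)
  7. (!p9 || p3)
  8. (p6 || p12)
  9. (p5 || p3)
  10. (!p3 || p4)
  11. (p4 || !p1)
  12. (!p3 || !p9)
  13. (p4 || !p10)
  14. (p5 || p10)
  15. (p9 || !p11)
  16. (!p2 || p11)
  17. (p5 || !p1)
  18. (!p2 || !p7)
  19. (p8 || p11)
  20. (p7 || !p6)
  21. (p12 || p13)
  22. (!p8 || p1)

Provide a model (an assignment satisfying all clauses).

p1 = T  p2 = F  p3 = F  p4 = T  p5 = T  p6 = F  p7 = F  p8 = T  p9 = F  p10 = T  p11 = F  p12 = T  p13 = T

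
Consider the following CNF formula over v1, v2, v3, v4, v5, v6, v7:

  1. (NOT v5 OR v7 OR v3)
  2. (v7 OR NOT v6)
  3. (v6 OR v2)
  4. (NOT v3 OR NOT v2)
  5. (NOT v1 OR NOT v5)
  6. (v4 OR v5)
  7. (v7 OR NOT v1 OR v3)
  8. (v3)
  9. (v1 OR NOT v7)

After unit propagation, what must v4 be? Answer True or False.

True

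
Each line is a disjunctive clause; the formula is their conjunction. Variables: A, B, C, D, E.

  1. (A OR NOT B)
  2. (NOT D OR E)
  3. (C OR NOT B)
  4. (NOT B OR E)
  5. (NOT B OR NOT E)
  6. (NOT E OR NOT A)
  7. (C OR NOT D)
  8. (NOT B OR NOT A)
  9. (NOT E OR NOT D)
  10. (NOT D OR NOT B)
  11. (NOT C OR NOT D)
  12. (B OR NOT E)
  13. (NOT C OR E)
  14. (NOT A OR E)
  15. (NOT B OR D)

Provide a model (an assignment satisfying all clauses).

Branch on A: take A = False.
  then B is forced to False.
  then E is forced to False.
  then D is forced to False.
  then C is forced to False.
Every clause has at least one true literal under this assignment.
Check each clause:
  1. (A OR NOT B) — NOT B is true.
  2. (E OR NOT D) — NOT D is true.
  3. (NOT B OR C) — NOT B is true.
  4. (NOT B OR E) — NOT B is true.
  5. (NOT E OR NOT B) — NOT E is true.
  6. (NOT E OR NOT A) — NOT E is true.
  7. (C OR NOT D) — NOT D is true.
  8. (NOT A OR NOT B) — NOT A is true.
  9. (NOT E OR NOT D) — NOT E is true.
  10. (NOT B OR NOT D) — NOT D is true.
  11. (NOT D OR NOT C) — NOT D is true.
  12. (NOT E OR B) — NOT E is true.
  13. (NOT C OR E) — NOT C is true.
  14. (NOT A OR E) — NOT A is true.
  15. (NOT B OR D) — NOT B is true.

A = F  B = F  C = F  D = F  E = F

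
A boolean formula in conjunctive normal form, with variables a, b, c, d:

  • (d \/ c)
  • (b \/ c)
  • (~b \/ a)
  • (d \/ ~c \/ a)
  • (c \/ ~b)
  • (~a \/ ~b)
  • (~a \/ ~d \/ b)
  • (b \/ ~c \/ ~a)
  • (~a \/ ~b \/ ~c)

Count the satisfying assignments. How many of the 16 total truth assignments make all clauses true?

Satisfying assignments:
  a=0 b=0 c=1 d=1
Count: 1.

1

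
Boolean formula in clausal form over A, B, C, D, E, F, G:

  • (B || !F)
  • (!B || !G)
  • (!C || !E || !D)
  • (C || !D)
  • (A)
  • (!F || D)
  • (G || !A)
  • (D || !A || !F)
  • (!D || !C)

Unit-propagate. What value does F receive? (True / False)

Unit clause (A) sets A = True.
(!A || G): since A = True, the clause reduces to (G). G = True.
From (!G || !B) and G = True: B = False.
In (!F || B), B is now false; !F must hold, so F = False.

False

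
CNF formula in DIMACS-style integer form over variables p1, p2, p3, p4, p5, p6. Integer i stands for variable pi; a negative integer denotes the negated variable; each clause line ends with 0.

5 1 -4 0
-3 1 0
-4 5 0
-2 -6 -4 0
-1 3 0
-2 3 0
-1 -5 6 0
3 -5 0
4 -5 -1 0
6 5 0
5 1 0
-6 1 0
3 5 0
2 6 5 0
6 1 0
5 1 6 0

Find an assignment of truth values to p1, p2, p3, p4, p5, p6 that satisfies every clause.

Try p1 = True.
  then p3 is forced to True.
Set p2 = False and propagate.
Set p4 = False and propagate.
  then p5 is forced to False.
  then p6 is forced to True.
Check each clause:
  1. (p5 ∨ ¬p4 ∨ p1) — p1 is true.
  2. (¬p3 ∨ p1) — p1 is true.
  3. (p5 ∨ ¬p4) — ¬p4 is true.
  4. (¬p2 ∨ ¬p4 ∨ ¬p6) — ¬p4 is true.
  5. (¬p1 ∨ p3) — p3 is true.
  6. (¬p2 ∨ p3) — p3 is true.
  7. (p6 ∨ ¬p1 ∨ ¬p5) — ¬p5 is true.
  8. (¬p5 ∨ p3) — p3 is true.
  9. (p4 ∨ ¬p5 ∨ ¬p1) — ¬p5 is true.
  10. (p5 ∨ p6) — p6 is true.
  11. (p1 ∨ p5) — p1 is true.
  12. (p1 ∨ ¬p6) — p1 is true.
  13. (p5 ∨ p3) — p3 is true.
  14. (p5 ∨ p6 ∨ p2) — p6 is true.
  15. (p6 ∨ p1) — p1 is true.
  16. (p1 ∨ p5 ∨ p6) — p1 is true.

p1 = 1, p2 = 0, p3 = 1, p4 = 0, p5 = 0, p6 = 1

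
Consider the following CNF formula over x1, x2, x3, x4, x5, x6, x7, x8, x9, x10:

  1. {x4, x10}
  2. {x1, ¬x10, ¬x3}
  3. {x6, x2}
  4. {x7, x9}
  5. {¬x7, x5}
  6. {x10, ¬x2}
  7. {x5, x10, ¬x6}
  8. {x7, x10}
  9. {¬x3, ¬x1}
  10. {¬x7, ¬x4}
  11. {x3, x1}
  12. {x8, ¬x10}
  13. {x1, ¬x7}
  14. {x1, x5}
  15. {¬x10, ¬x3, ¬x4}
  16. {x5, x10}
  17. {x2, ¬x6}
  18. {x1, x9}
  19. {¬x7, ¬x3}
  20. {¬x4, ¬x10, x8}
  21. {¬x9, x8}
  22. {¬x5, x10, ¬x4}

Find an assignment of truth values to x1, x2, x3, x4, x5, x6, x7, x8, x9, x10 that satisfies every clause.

x8 occurs only positively in the remaining clauses — set x8 = True.
Set x1 = True and propagate.
  then x3 is forced to False.
The remaining clauses are satisfied by x2 = True, x4 = False, x5 = True, x6 = False, x7 = True, x9 = True, x10 = True.

x1=1  x2=1  x3=0  x4=0  x5=1  x6=0  x7=1  x8=1  x9=1  x10=1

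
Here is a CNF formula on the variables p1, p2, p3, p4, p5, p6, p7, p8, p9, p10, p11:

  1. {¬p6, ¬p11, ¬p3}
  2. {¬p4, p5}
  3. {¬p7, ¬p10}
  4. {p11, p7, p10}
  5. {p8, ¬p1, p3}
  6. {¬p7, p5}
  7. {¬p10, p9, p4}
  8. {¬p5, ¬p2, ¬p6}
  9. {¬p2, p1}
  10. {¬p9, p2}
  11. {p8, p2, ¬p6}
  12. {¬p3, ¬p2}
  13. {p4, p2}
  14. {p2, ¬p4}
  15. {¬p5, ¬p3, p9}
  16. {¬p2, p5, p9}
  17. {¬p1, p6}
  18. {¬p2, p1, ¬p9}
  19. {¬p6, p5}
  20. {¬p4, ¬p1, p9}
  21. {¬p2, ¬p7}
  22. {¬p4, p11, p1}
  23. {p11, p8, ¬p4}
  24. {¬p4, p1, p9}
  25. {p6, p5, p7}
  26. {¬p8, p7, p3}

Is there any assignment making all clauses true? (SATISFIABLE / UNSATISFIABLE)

p2 = True:
  propagation gives p1=True, p3=False, p8=True, p6=True; an empty clause results — contradiction.
p2 = False:
  propagation gives p9=False, p4=True; an empty clause results — contradiction.
Every branch closes, so no satisfying assignment exists.

UNSATISFIABLE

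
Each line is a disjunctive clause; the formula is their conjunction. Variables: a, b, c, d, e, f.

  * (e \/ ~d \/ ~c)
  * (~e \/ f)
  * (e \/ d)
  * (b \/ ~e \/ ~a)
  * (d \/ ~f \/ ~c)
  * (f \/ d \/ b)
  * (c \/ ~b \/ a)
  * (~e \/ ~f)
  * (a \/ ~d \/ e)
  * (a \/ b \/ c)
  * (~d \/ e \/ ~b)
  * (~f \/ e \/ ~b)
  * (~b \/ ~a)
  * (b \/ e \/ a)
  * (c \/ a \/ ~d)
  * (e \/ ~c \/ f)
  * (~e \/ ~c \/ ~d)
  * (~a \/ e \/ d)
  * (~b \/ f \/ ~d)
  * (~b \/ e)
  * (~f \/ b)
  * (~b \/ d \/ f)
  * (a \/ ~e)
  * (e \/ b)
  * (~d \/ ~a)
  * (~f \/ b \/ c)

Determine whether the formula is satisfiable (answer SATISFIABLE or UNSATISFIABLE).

e = True:
  propagation gives f=True; an empty clause results — contradiction.
e = False:
  propagation gives d=True, c=False, a=True; an empty clause results — contradiction.
Every branch closes, so no satisfying assignment exists.

UNSATISFIABLE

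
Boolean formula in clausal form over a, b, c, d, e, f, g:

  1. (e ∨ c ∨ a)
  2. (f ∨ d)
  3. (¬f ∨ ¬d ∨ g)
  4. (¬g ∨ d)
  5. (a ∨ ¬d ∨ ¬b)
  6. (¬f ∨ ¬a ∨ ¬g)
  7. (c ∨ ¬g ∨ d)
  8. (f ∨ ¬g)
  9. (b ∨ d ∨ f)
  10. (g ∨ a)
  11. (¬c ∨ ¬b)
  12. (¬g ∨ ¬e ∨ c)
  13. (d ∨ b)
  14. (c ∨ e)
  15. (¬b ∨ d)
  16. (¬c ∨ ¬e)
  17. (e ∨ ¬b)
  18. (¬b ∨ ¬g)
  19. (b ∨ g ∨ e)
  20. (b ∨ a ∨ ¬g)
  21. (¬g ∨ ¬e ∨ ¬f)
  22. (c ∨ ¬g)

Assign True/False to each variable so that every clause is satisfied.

a=True, b=True, c=False, d=True, e=True, f=False, g=False

Check each clause:
  1. (e ∨ c ∨ a) — a is true.
  2. (f ∨ d) — d is true.
  3. (¬f ∨ g ∨ ¬d) — ¬f is true.
  4. (¬g ∨ d) — ¬g is true.
  5. (¬d ∨ a ∨ ¬b) — a is true.
  6. (¬g ∨ ¬f ∨ ¬a) — ¬g is true.
  7. (¬g ∨ d ∨ c) — ¬g is true.
  8. (f ∨ ¬g) — ¬g is true.
  9. (b ∨ f ∨ d) — b is true.
  10. (g ∨ a) — a is true.
  11. (¬c ∨ ¬b) — ¬c is true.
  12. (¬e ∨ c ∨ ¬g) — ¬g is true.
  13. (b ∨ d) — b is true.
  14. (c ∨ e) — e is true.
  15. (¬b ∨ d) — d is true.
  16. (¬e ∨ ¬c) — ¬c is true.
  17. (e ∨ ¬b) — e is true.
  18. (¬b ∨ ¬g) — ¬g is true.
  19. (g ∨ b ∨ e) — b is true.
  20. (b ∨ ¬g ∨ a) — ¬g is true.
  21. (¬f ∨ ¬e ∨ ¬g) — ¬g is true.
  22. (c ∨ ¬g) — ¬g is true.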